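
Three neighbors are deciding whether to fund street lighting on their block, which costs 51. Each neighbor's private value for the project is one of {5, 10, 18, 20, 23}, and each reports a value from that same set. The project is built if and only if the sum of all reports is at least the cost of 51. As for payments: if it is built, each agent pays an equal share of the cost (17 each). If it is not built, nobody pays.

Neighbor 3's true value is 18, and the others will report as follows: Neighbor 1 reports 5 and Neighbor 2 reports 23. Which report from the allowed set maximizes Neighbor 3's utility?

Report 5: project not built, utility 0.
Report 10: project not built, utility 0.
Report 18: project not built, utility 0.
Report 20: project not built, utility 0.
Report 23: project built, pays 17, utility 18 - 17 = 1.
The best choice is 23 with utility 1.

23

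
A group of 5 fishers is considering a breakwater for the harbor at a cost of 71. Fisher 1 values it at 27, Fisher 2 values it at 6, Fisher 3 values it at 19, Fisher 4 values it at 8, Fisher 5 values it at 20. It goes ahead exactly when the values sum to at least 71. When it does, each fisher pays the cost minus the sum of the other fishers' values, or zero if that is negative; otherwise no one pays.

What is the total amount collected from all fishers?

39

Total value 80 ≥ cost 71, so it is built.
Fisher 1: others sum to 53; max(0, 71 - 53) = 18.
Fisher 2: others sum to 74; max(0, 71 - 74) = 0.
Fisher 3: others sum to 61; max(0, 71 - 61) = 10.
Fisher 4: others sum to 72; max(0, 71 - 72) = 0.
Fisher 5: others sum to 60; max(0, 71 - 60) = 11.
Total collected = 18 + 0 + 10 + 0 + 11 = 39.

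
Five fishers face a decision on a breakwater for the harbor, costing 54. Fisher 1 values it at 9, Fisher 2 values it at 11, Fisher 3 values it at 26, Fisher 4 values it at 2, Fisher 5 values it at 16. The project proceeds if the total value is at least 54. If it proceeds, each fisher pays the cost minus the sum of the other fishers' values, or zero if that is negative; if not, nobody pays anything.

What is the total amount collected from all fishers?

23

Total value 64 ≥ cost 54, so it is built.
Fisher 1: others sum to 55; max(0, 54 - 55) = 0.
Fisher 2: others sum to 53; max(0, 54 - 53) = 1.
Fisher 3: others sum to 38; max(0, 54 - 38) = 16.
Fisher 4: others sum to 62; max(0, 54 - 62) = 0.
Fisher 5: others sum to 48; max(0, 54 - 48) = 6.
Total collected = 0 + 1 + 16 + 0 + 6 = 23.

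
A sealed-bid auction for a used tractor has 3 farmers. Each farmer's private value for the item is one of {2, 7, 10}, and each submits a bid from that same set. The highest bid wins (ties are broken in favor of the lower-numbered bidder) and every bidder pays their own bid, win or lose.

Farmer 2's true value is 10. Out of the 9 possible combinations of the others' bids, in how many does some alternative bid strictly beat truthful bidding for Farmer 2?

5

Others bid (2, 2): truth gives 0; bid 7 gives 3 > 0. Violating.
Others bid (2, 7): truth gives 0; bid 7 gives 3 > 0. Violating.
Others bid (10, 2): truth gives -10; bid 2 gives -2 > -10. Violating.
Others bid (10, 7): truth gives -10; bid 2 gives -2 > -10. Violating.
Others bid (2, 10): truth gives 0; no alternative beats it.
Others bid (7, 2): truth gives 0; no alternative beats it.
(Checking all 9 profiles: 5 have a profitable deviation, 4 do not.)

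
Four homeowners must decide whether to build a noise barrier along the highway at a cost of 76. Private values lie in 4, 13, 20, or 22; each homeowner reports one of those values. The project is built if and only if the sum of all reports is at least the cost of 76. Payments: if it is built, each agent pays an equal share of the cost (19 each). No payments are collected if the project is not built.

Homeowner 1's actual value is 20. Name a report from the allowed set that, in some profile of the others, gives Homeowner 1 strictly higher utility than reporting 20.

Suppose Homeowner 2 reports 13, Homeowner 3 reports 20 and Homeowner 4 reports 22.
Report 20: project not built, utility 0.
Report 22: project built, pays 19, utility 20 - 19 = 1.
So reporting 22 beats truth here (1 > 0).

22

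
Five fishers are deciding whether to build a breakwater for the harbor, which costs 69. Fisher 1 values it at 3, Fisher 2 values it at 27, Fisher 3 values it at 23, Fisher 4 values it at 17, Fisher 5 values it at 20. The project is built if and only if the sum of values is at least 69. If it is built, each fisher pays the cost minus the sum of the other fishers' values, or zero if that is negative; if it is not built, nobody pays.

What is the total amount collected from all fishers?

Total value 90 ≥ cost 69, so it is built.
Fisher 1: others sum to 87; max(0, 69 - 87) = 0.
Fisher 2: others sum to 63; max(0, 69 - 63) = 6.
Fisher 3: others sum to 67; max(0, 69 - 67) = 2.
Fisher 4: others sum to 73; max(0, 69 - 73) = 0.
Fisher 5: others sum to 70; max(0, 69 - 70) = 0.
Total collected = 0 + 6 + 2 + 0 + 0 = 8.

8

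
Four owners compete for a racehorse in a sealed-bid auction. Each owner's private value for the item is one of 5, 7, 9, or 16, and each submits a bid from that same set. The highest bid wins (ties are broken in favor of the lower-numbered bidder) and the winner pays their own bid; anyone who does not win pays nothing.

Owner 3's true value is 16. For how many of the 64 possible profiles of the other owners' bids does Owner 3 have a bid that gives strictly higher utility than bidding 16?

Others bid (5, 5, 5): truth gives 0; bid 7 gives 9 > 0. Violating.
Others bid (5, 5, 7): truth gives 0; bid 7 gives 9 > 0. Violating.
Others bid (5, 5, 9): truth gives 0; bid 9 gives 7 > 0. Violating.
Others bid (5, 7, 5): truth gives 0; bid 9 gives 7 > 0. Violating.
Others bid (5, 5, 16): truth gives 0; no alternative beats it.
Others bid (5, 7, 16): truth gives 0; no alternative beats it.
(Checking all 64 profiles: 12 have a profitable deviation, 52 do not.)

12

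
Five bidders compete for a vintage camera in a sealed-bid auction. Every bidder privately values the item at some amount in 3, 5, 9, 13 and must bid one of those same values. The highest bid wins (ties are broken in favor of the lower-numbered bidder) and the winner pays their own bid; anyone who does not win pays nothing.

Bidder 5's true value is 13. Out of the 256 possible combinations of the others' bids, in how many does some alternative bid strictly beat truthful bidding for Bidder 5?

16

Others bid (3, 3, 3, 3): truth gives 0; bid 5 gives 8 > 0. Violating.
Others bid (3, 3, 3, 5): truth gives 0; bid 9 gives 4 > 0. Violating.
Others bid (3, 3, 5, 3): truth gives 0; bid 9 gives 4 > 0. Violating.
Others bid (3, 3, 5, 5): truth gives 0; bid 9 gives 4 > 0. Violating.
Others bid (3, 3, 3, 9): truth gives 0; no alternative beats it.
Others bid (3, 3, 3, 13): truth gives 0; no alternative beats it.
(Checking all 256 profiles: 16 have a profitable deviation, 240 do not.)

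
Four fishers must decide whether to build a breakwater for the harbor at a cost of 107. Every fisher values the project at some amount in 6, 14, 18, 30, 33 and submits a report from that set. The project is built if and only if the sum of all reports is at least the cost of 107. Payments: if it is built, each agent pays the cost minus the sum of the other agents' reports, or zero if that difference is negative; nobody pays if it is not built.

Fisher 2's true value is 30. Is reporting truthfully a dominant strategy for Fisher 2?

Check each profile of the others' reports and compare truth against every alternative report.
Others report (33, 33, 33): truth gives 22, best alternative gives 22.
Others report (30, 33, 33): truth gives 19, best alternative gives 19.
Others report (33, 30, 33): truth gives 19, best alternative gives 19.
Others report (33, 33, 30): truth gives 19, best alternative gives 19.
Others report (30, 30, 33): truth gives 16, best alternative gives 16.
Others report (30, 33, 30): truth gives 16, best alternative gives 16.
(Remaining 119 profiles checked similarly; truth is weakly best in each.)
In every case the truthful report is at least as good as any alternative, so it is a dominant strategy.

Yes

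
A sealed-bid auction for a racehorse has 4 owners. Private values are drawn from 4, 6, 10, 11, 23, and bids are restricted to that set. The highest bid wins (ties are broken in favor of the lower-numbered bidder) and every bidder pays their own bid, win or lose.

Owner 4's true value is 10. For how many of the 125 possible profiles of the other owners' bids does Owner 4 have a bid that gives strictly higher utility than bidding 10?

Others bid (4, 4, 4): truth gives 0; bid 6 gives 4 > 0. Violating.
Others bid (4, 4, 10): truth gives -10; bid 11 gives -1 > -10. Violating.
Others bid (4, 4, 11): truth gives -10; bid 4 gives -4 > -10. Violating.
Others bid (4, 4, 23): truth gives -10; bid 4 gives -4 > -10. Violating.
Others bid (4, 4, 6): truth gives 0; no alternative beats it.
Others bid (4, 6, 4): truth gives 0; no alternative beats it.
(Checking all 125 profiles: 118 have a profitable deviation, 7 do not.)

118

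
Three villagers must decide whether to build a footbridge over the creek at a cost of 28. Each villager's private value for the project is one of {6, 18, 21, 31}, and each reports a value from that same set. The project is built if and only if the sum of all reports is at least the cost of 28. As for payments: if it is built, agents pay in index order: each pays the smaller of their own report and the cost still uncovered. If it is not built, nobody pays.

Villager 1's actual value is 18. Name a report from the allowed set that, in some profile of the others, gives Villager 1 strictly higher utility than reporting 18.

6

Suppose Villager 2 reports 6 and Villager 3 reports 18.
Report 18: project built, pays 18, utility 18 - 18 = 0.
Report 6: project built, pays 6, utility 18 - 6 = 12.
So reporting 6 beats truth here (12 > 0).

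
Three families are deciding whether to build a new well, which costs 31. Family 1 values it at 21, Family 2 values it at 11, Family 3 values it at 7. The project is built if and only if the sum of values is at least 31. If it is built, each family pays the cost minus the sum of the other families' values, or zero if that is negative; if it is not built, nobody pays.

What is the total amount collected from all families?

Total value 39 ≥ cost 31, so it is built.
Family 1: others sum to 18; max(0, 31 - 18) = 13.
Family 2: others sum to 28; max(0, 31 - 28) = 3.
Family 3: others sum to 32; max(0, 31 - 32) = 0.
Total collected = 13 + 3 + 0 = 16.

16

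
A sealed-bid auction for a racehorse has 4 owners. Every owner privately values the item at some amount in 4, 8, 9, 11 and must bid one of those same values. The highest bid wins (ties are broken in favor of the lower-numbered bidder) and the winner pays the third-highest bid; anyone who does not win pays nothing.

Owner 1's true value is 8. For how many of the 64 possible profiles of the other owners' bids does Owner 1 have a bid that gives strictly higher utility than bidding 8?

6

Others bid (4, 4, 9): truth gives 0; bid 9 gives 4 > 0. Violating.
Others bid (4, 4, 11): truth gives 0; bid 11 gives 4 > 0. Violating.
Others bid (4, 9, 4): truth gives 0; bid 9 gives 4 > 0. Violating.
Others bid (4, 11, 4): truth gives 0; bid 11 gives 4 > 0. Violating.
Others bid (4, 4, 4): truth gives 4; no alternative beats it.
Others bid (4, 4, 8): truth gives 4; no alternative beats it.
(Checking all 64 profiles: 6 have a profitable deviation, 58 do not.)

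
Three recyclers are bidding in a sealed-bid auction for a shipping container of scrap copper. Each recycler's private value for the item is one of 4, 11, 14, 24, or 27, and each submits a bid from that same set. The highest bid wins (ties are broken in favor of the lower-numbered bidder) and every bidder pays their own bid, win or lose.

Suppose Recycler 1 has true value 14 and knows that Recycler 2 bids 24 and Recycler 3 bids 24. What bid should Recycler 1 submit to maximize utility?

Bid 4: loses but pays 4, utility -4.
Bid 11: loses but pays 11, utility -11.
Bid 14: loses but pays 14, utility -14.
Bid 24: wins, pays 24, utility 14 - 24 = -10.
Bid 27: wins, pays 27, utility 14 - 27 = -13.
The best choice is 4 with utility -4.

4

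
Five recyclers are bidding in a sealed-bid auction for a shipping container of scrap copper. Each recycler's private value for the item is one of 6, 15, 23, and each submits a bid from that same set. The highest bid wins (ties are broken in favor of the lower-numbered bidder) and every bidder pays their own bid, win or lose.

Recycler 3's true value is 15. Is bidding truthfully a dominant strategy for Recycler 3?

No

Consider the case where Recycler 1 bids 6, Recycler 2 bids 6, Recycler 4 bids 6 and Recycler 5 bids 23.
Truthful bid 15: loses but pays 15, utility -15.
Bid 6 instead: loses but pays 6, utility -6.
Since -6 > -15, bidding 6 is strictly better here, so truthful bidding is not dominant.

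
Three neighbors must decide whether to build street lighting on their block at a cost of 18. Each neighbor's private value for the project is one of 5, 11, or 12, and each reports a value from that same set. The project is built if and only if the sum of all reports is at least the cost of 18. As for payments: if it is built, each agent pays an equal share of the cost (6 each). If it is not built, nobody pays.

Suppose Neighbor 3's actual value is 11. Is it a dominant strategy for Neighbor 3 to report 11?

Yes

Check each profile of the others' reports and compare truth against every alternative report.
Others report (5, 5): truth gives 5, best alternative gives 5.
Others report (5, 11): truth gives 5, best alternative gives 5.
Others report (5, 12): truth gives 5, best alternative gives 5.
Others report (11, 5): truth gives 5, best alternative gives 5.
Others report (11, 11): truth gives 5, best alternative gives 5.
Others report (11, 12): truth gives 5, best alternative gives 5.
(Remaining 3 profiles checked similarly; truth is weakly best in each.)
In every case the truthful report is at least as good as any alternative, so it is a dominant strategy.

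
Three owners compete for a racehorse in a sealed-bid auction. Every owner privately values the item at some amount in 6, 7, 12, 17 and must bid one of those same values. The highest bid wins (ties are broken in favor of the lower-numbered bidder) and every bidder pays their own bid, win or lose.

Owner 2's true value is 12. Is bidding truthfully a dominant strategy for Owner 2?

No

Consider the case where Owner 1 bids 6 and Owner 3 bids 6.
Truthful bid 12: wins, pays 12, utility 12 - 12 = 0.
Bid 7 instead: wins, pays 7, utility 12 - 7 = 5.
Since 5 > 0, bidding 7 is strictly better here, so truthful bidding is not dominant.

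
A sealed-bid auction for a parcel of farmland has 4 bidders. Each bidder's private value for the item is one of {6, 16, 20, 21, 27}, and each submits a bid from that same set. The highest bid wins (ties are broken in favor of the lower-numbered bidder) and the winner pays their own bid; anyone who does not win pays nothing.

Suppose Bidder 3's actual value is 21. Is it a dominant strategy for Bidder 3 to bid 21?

No

Consider the case where Bidder 1 bids 6, Bidder 2 bids 6 and Bidder 4 bids 6.
Truthful bid 21: wins, pays 21, utility 21 - 21 = 0.
Bid 16 instead: wins, pays 16, utility 21 - 16 = 5.
Since 5 > 0, bidding 16 is strictly better here, so truthful bidding is not dominant.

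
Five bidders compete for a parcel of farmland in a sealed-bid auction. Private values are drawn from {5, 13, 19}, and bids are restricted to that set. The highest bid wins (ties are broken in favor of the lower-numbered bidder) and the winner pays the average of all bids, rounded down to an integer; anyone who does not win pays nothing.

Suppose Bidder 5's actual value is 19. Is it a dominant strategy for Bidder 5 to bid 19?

No

Consider the case where Bidder 1 bids 5, Bidder 2 bids 5, Bidder 3 bids 5 and Bidder 4 bids 5.
Truthful bid 19: wins, pays 7, utility 19 - 7 = 12.
Bid 13 instead: wins, pays 6, utility 19 - 6 = 13.
Since 13 > 12, bidding 13 is strictly better here, so truthful bidding is not dominant.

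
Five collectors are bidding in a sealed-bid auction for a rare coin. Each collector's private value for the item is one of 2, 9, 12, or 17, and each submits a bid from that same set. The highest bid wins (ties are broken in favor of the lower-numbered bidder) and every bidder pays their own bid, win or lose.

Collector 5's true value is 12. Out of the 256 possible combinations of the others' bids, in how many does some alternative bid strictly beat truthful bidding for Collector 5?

Others bid (2, 2, 2, 2): truth gives 0; bid 9 gives 3 > 0. Violating.
Others bid (2, 2, 2, 12): truth gives -12; bid 2 gives -2 > -12. Violating.
Others bid (2, 2, 2, 17): truth gives -12; bid 2 gives -2 > -12. Violating.
Others bid (2, 2, 9, 12): truth gives -12; bid 2 gives -2 > -12. Violating.
Others bid (2, 2, 2, 9): truth gives 0; no alternative beats it.
Others bid (2, 2, 9, 2): truth gives 0; no alternative beats it.
(Checking all 256 profiles: 241 have a profitable deviation, 15 do not.)

241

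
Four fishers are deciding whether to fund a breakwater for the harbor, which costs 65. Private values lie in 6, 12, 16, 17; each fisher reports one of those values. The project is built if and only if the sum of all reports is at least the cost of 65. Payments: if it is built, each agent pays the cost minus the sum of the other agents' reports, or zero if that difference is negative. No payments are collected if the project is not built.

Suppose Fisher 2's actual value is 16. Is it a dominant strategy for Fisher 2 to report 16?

Yes

Check each profile of the others' reports and compare truth against every alternative report.
Others report (17, 17, 17): truth gives 2, best alternative gives 2.
Others report (16, 17, 17): truth gives 1, best alternative gives 1.
Others report (17, 16, 17): truth gives 1, best alternative gives 1.
Others report (17, 17, 16): truth gives 1, best alternative gives 1.
Others report (6, 6, 6): truth gives 0, best alternative gives 0.
Others report (6, 6, 12): truth gives 0, best alternative gives 0.
(Remaining 58 profiles checked similarly; truth is weakly best in each.)
In every case the truthful report is at least as good as any alternative, so it is a dominant strategy.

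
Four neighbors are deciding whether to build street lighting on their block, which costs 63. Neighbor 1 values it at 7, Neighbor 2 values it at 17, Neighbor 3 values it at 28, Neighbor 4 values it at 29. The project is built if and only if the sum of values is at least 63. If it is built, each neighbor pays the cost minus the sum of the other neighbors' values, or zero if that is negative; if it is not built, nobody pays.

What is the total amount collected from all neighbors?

Total value 81 ≥ cost 63, so it is built.
Neighbor 1: others sum to 74; max(0, 63 - 74) = 0.
Neighbor 2: others sum to 64; max(0, 63 - 64) = 0.
Neighbor 3: others sum to 53; max(0, 63 - 53) = 10.
Neighbor 4: others sum to 52; max(0, 63 - 52) = 11.
Total collected = 0 + 0 + 10 + 11 = 21.

21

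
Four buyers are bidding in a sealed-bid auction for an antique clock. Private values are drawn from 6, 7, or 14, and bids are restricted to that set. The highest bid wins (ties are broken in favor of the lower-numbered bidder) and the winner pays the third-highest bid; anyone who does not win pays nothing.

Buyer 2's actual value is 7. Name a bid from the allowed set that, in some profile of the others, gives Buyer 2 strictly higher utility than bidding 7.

14

Suppose Buyer 1 bids 6, Buyer 3 bids 6 and Buyer 4 bids 14.
Bid 7: loses, pays 0, utility 0.
Bid 14: wins, pays 6, utility 7 - 6 = 1.
So bidding 14 beats truth here (1 > 0).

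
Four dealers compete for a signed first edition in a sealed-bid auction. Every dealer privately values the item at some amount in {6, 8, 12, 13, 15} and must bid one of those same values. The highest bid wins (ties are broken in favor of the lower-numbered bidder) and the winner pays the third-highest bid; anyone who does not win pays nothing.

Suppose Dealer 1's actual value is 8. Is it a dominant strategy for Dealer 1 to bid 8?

No

Consider the case where Dealer 2 bids 6, Dealer 3 bids 6 and Dealer 4 bids 12.
Truthful bid 8: loses, pays 0, utility 0.
Bid 12 instead: wins, pays 6, utility 8 - 6 = 2.
Since 2 > 0, bidding 12 is strictly better here, so truthful bidding is not dominant.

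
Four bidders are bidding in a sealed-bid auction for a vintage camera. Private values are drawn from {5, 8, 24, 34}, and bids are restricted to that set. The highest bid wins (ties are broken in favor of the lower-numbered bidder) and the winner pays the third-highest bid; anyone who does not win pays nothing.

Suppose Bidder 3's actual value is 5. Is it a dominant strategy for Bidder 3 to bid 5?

Check each profile of the others' bids and compare truth against every alternative bid.
Others bid (5, 5, 5): truth gives 0, best alternative gives 0.
Others bid (5, 5, 8): truth gives 0, best alternative gives 0.
Others bid (5, 5, 24): truth gives 0, best alternative gives 0.
Others bid (5, 5, 34): truth gives 0, best alternative gives 0.
Others bid (5, 8, 5): truth gives 0, best alternative gives 0.
Others bid (5, 8, 8): truth gives 0, best alternative gives 0.
(Remaining 58 profiles checked similarly; truth is weakly best in each.)
In every case the truthful bid is at least as good as any alternative, so it is a dominant strategy.

Yes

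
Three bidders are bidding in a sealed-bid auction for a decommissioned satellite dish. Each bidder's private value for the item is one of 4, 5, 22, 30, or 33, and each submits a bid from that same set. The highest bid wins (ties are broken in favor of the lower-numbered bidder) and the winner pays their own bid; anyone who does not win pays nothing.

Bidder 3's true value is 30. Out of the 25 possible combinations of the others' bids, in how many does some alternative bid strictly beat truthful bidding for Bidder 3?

Others bid (4, 4): truth gives 0; bid 5 gives 25 > 0. Violating.
Others bid (4, 5): truth gives 0; bid 22 gives 8 > 0. Violating.
Others bid (5, 4): truth gives 0; bid 22 gives 8 > 0. Violating.
Others bid (5, 5): truth gives 0; bid 22 gives 8 > 0. Violating.
Others bid (4, 22): truth gives 0; no alternative beats it.
Others bid (4, 30): truth gives 0; no alternative beats it.
(Checking all 25 profiles: 4 have a profitable deviation, 21 do not.)

4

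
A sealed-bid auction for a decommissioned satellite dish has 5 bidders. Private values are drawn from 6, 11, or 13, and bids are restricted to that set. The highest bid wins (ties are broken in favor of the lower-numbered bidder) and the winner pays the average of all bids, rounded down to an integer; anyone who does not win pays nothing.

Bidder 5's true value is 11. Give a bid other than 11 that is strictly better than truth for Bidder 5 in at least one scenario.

13

Suppose Bidder 1 bids 6, Bidder 2 bids 6, Bidder 3 bids 6 and Bidder 4 bids 11.
Bid 11: loses, pays 0, utility 0.
Bid 13: wins, pays 8, utility 11 - 8 = 3.
So bidding 13 beats truth here (3 > 0).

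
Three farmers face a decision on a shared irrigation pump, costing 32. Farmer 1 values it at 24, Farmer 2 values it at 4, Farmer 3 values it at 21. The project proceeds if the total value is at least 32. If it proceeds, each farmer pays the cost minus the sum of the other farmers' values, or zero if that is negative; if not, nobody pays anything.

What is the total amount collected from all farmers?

Total value 49 ≥ cost 32, so it is built.
Farmer 1: others sum to 25; max(0, 32 - 25) = 7.
Farmer 2: others sum to 45; max(0, 32 - 45) = 0.
Farmer 3: others sum to 28; max(0, 32 - 28) = 4.
Total collected = 7 + 0 + 4 = 11.

11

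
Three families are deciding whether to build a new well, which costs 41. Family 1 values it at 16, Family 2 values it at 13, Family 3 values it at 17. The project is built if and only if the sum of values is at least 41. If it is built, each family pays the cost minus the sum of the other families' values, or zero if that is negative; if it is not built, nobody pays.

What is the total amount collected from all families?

Total value 46 ≥ cost 41, so it is built.
Family 1: others sum to 30; max(0, 41 - 30) = 11.
Family 2: others sum to 33; max(0, 41 - 33) = 8.
Family 3: others sum to 29; max(0, 41 - 29) = 12.
Total collected = 11 + 8 + 12 = 31.

31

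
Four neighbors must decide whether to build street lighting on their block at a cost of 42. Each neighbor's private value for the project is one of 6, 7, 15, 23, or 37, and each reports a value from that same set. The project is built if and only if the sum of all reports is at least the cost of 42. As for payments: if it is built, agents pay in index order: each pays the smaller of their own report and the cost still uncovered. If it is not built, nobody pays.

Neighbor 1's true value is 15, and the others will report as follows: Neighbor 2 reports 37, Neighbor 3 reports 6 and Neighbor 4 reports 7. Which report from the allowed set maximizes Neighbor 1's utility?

6

Report 6: project built, pays 6, utility 15 - 6 = 9.
Report 7: project built, pays 7, utility 15 - 7 = 8.
Report 15: project built, pays 15, utility 15 - 15 = 0.
Report 23: project built, pays 23, utility 15 - 23 = -8.
Report 37: project built, pays 37, utility 15 - 37 = -22.
The best choice is 6 with utility 9.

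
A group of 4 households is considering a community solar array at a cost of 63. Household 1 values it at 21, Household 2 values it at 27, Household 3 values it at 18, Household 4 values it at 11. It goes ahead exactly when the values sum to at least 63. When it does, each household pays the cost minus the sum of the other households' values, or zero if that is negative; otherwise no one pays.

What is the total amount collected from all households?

Total value 77 ≥ cost 63, so it is built.
Household 1: others sum to 56; max(0, 63 - 56) = 7.
Household 2: others sum to 50; max(0, 63 - 50) = 13.
Household 3: others sum to 59; max(0, 63 - 59) = 4.
Household 4: others sum to 66; max(0, 63 - 66) = 0.
Total collected = 7 + 13 + 4 + 0 = 24.

24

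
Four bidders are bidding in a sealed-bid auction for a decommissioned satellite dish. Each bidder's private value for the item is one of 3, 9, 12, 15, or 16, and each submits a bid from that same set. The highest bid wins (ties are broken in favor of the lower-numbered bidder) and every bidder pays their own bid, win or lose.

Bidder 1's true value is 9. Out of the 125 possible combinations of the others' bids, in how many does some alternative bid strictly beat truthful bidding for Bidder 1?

Others bid (3, 3, 3): truth gives 0; bid 3 gives 6 > 0. Violating.
Others bid (3, 3, 12): truth gives -9; bid 3 gives -3 > -9. Violating.
Others bid (3, 3, 15): truth gives -9; bid 3 gives -3 > -9. Violating.
Others bid (3, 3, 16): truth gives -9; bid 3 gives -3 > -9. Violating.
Others bid (3, 3, 9): truth gives 0; no alternative beats it.
Others bid (3, 9, 3): truth gives 0; no alternative beats it.
(Checking all 125 profiles: 118 have a profitable deviation, 7 do not.)

118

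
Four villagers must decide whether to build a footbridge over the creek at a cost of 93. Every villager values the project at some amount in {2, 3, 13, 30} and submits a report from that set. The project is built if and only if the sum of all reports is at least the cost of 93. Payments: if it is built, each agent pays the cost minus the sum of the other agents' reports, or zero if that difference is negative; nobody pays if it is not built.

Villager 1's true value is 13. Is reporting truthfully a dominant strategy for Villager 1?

Check each profile of the others' reports and compare truth against every alternative report.
Others report (30, 30, 30): truth gives 10, best alternative gives 10.
Others report (2, 2, 2): truth gives 0, best alternative gives 0.
Others report (2, 2, 3): truth gives 0, best alternative gives 0.
Others report (2, 2, 13): truth gives 0, best alternative gives 0.
Others report (2, 2, 30): truth gives 0, best alternative gives 0.
Others report (2, 3, 2): truth gives 0, best alternative gives 0.
(Remaining 58 profiles checked similarly; truth is weakly best in each.)
In every case the truthful report is at least as good as any alternative, so it is a dominant strategy.

Yes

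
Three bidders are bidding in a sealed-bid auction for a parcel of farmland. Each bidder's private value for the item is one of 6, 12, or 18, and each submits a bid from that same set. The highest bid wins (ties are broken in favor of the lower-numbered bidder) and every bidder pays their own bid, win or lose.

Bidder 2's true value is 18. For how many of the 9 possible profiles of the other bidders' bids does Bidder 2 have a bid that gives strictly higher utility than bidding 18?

5

Others bid (6, 6): truth gives 0; bid 12 gives 6 > 0. Violating.
Others bid (6, 12): truth gives 0; bid 12 gives 6 > 0. Violating.
Others bid (18, 6): truth gives -18; bid 6 gives -6 > -18. Violating.
Others bid (18, 12): truth gives -18; bid 6 gives -6 > -18. Violating.
Others bid (6, 18): truth gives 0; no alternative beats it.
Others bid (12, 6): truth gives 0; no alternative beats it.
(Checking all 9 profiles: 5 have a profitable deviation, 4 do not.)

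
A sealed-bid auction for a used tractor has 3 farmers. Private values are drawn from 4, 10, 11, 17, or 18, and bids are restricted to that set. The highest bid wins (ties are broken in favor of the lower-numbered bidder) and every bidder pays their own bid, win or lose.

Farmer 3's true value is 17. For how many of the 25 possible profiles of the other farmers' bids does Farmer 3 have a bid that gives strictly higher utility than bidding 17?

Others bid (4, 4): truth gives 0; bid 10 gives 7 > 0. Violating.
Others bid (4, 10): truth gives 0; bid 11 gives 6 > 0. Violating.
Others bid (4, 17): truth gives -17; bid 18 gives -1 > -17. Violating.
Others bid (4, 18): truth gives -17; bid 4 gives -4 > -17. Violating.
Others bid (4, 11): truth gives 0; no alternative beats it.
Others bid (10, 11): truth gives 0; no alternative beats it.
(Checking all 25 profiles: 20 have a profitable deviation, 5 do not.)

20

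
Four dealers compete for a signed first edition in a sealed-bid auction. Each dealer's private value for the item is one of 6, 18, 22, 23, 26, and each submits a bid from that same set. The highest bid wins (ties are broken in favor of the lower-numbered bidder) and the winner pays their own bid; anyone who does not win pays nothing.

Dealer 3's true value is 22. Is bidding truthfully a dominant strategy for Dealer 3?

No

Consider the case where Dealer 1 bids 6, Dealer 2 bids 6 and Dealer 4 bids 6.
Truthful bid 22: wins, pays 22, utility 22 - 22 = 0.
Bid 18 instead: wins, pays 18, utility 22 - 18 = 4.
Since 4 > 0, bidding 18 is strictly better here, so truthful bidding is not dominant.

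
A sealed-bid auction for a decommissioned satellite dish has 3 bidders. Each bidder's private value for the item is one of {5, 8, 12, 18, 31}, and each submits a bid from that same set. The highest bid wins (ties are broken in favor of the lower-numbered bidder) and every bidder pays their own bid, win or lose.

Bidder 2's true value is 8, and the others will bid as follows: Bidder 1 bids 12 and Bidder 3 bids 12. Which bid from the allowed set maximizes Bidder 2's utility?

5

Bid 5: loses but pays 5, utility -5.
Bid 8: loses but pays 8, utility -8.
Bid 12: loses but pays 12, utility -12.
Bid 18: wins, pays 18, utility 8 - 18 = -10.
Bid 31: wins, pays 31, utility 8 - 31 = -23.
The best choice is 5 with utility -5.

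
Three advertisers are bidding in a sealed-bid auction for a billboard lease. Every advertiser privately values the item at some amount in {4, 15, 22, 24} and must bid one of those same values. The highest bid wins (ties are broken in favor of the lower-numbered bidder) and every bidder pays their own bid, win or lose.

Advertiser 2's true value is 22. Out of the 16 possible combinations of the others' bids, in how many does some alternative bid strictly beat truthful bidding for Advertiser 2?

12

Others bid (4, 4): truth gives 0; bid 15 gives 7 > 0. Violating.
Others bid (4, 15): truth gives 0; bid 15 gives 7 > 0. Violating.
Others bid (4, 24): truth gives -22; bid 24 gives -2 > -22. Violating.
Others bid (15, 24): truth gives -22; bid 24 gives -2 > -22. Violating.
Others bid (4, 22): truth gives 0; no alternative beats it.
Others bid (15, 4): truth gives 0; no alternative beats it.
(Checking all 16 profiles: 12 have a profitable deviation, 4 do not.)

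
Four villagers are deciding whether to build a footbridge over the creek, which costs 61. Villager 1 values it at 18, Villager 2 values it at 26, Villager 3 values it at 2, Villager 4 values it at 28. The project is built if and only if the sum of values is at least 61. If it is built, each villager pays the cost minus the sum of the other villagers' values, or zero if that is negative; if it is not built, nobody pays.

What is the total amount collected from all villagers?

33

Total value 74 ≥ cost 61, so it is built.
Villager 1: others sum to 56; max(0, 61 - 56) = 5.
Villager 2: others sum to 48; max(0, 61 - 48) = 13.
Villager 3: others sum to 72; max(0, 61 - 72) = 0.
Villager 4: others sum to 46; max(0, 61 - 46) = 15.
Total collected = 5 + 13 + 0 + 15 = 33.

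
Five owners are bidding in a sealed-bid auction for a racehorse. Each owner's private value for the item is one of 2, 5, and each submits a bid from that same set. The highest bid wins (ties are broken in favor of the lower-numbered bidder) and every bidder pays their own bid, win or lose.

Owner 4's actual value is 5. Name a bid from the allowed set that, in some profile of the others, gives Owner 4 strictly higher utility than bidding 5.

Suppose Owner 1 bids 2, Owner 2 bids 2, Owner 3 bids 5 and Owner 5 bids 2.
Bid 5: loses but pays 5, utility -5.
Bid 2: loses but pays 2, utility -2.
So bidding 2 beats truth here (-2 > -5).

2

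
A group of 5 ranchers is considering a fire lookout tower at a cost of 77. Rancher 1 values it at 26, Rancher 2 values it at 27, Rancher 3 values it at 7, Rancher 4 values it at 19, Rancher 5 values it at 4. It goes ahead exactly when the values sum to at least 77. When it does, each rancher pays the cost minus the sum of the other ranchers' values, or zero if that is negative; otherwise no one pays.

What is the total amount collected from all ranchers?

55

Total value 83 ≥ cost 77, so it is built.
Rancher 1: others sum to 57; max(0, 77 - 57) = 20.
Rancher 2: others sum to 56; max(0, 77 - 56) = 21.
Rancher 3: others sum to 76; max(0, 77 - 76) = 1.
Rancher 4: others sum to 64; max(0, 77 - 64) = 13.
Rancher 5: others sum to 79; max(0, 77 - 79) = 0.
Total collected = 20 + 21 + 1 + 13 + 0 = 55.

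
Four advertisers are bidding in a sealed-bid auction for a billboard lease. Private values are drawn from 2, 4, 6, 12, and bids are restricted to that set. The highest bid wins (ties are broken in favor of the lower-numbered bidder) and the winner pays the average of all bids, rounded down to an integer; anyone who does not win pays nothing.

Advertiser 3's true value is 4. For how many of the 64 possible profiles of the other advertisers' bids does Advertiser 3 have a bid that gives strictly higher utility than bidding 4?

Others bid (2, 4, 2): truth gives 0; bid 6 gives 1 > 0. Violating.
Others bid (4, 2, 2): truth gives 0; bid 6 gives 1 > 0. Violating.
Others bid (2, 2, 2): truth gives 2; no alternative beats it.
Others bid (2, 2, 4): truth gives 1; no alternative beats it.
(Checking all 64 profiles: 2 have a profitable deviation, 62 do not.)

2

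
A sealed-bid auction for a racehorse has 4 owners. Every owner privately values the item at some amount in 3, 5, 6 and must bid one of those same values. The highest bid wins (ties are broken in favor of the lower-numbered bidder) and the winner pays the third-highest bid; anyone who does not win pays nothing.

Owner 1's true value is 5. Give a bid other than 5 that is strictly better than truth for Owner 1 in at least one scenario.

6

Suppose Owner 2 bids 3, Owner 3 bids 3 and Owner 4 bids 6.
Bid 5: loses, pays 0, utility 0.
Bid 6: wins, pays 3, utility 5 - 3 = 2.
So bidding 6 beats truth here (2 > 0).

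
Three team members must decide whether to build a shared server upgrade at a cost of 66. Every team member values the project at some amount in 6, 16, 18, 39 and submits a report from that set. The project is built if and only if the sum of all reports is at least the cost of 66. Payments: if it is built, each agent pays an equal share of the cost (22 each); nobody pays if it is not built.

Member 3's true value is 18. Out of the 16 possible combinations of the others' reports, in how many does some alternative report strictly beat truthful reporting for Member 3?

4

Others report (16, 39): truth gives -4; report 6 gives 0 > -4. Violating.
Others report (18, 39): truth gives -4; report 6 gives 0 > -4. Violating.
Others report (39, 16): truth gives -4; report 6 gives 0 > -4. Violating.
Others report (39, 18): truth gives -4; report 6 gives 0 > -4. Violating.
Others report (6, 6): truth gives 0; no alternative beats it.
Others report (6, 16): truth gives 0; no alternative beats it.
(Checking all 16 profiles: 4 have a profitable deviation, 12 do not.)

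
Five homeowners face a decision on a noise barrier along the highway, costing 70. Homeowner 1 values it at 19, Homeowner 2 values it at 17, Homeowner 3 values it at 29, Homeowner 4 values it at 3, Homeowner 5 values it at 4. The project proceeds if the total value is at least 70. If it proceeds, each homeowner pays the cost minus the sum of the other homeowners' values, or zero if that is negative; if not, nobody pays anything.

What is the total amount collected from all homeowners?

62

Total value 72 ≥ cost 70, so it is built.
Homeowner 1: others sum to 53; max(0, 70 - 53) = 17.
Homeowner 2: others sum to 55; max(0, 70 - 55) = 15.
Homeowner 3: others sum to 43; max(0, 70 - 43) = 27.
Homeowner 4: others sum to 69; max(0, 70 - 69) = 1.
Homeowner 5: others sum to 68; max(0, 70 - 68) = 2.
Total collected = 17 + 15 + 27 + 1 + 2 = 62.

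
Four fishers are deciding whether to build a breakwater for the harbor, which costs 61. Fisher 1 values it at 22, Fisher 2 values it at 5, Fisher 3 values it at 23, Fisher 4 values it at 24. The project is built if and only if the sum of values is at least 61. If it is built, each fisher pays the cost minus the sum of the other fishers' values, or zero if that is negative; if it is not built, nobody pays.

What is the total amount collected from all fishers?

Total value 74 ≥ cost 61, so it is built.
Fisher 1: others sum to 52; max(0, 61 - 52) = 9.
Fisher 2: others sum to 69; max(0, 61 - 69) = 0.
Fisher 3: others sum to 51; max(0, 61 - 51) = 10.
Fisher 4: others sum to 50; max(0, 61 - 50) = 11.
Total collected = 9 + 0 + 10 + 11 = 30.

30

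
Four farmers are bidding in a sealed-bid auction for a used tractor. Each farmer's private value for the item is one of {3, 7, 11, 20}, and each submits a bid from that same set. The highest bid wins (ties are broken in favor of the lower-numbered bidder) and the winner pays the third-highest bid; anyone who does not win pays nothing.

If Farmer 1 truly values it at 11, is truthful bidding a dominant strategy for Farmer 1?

No

Consider the case where Farmer 2 bids 3, Farmer 3 bids 3 and Farmer 4 bids 20.
Truthful bid 11: loses, pays 0, utility 0.
Bid 20 instead: wins, pays 3, utility 11 - 3 = 8.
Since 8 > 0, bidding 20 is strictly better here, so truthful bidding is not dominant.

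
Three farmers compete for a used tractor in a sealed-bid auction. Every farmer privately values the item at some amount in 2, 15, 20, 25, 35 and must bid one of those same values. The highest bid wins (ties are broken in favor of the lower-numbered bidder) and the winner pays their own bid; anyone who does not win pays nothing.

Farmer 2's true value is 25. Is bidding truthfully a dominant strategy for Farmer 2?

Consider the case where Farmer 1 bids 2 and Farmer 3 bids 2.
Truthful bid 25: wins, pays 25, utility 25 - 25 = 0.
Bid 15 instead: wins, pays 15, utility 25 - 15 = 10.
Since 10 > 0, bidding 15 is strictly better here, so truthful bidding is not dominant.

No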